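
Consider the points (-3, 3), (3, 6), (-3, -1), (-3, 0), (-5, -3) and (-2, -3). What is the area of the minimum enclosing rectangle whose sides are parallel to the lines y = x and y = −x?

59.5

In coordinates u = x + y, v = x − y the rectangle is axis-aligned; the map (x,y)→(u,v) scales areas by 2.
u-values: 0, 9, -4, -3, -8, -5; range = 9 − (-8) = 17.
v-values: -6, -3, -2, -3, -2, 1; range = 1 − (-6) = 7.
Area = (17 × 7) / 2 = 59.5.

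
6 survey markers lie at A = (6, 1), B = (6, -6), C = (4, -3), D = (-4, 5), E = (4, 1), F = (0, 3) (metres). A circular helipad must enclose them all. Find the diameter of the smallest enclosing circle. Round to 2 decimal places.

By Welzl's lemma the MEC is supported by two points (diametrically opposite) or three points (on a circumcircle).
The farthest pair is B–D with squared distance 221. The circle on this segment as diameter has centre (1, -0.5) and r² = 221/4 = 55.25.
Check A: distance² to centre = 27.25 ≤ 55.25, so it lies inside.
All remaining points lie in this disk, and no smaller disk contains both endpoints, so this is the minimum enclosing circle.
Diameter = 2r = 2√(55.25) ≈ 14.87.

14.87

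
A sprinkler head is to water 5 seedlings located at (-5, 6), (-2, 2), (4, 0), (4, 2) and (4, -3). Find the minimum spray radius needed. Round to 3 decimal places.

By Welzl's lemma the MEC is supported by two points (diametrically opposite) or three points (on a circumcircle).
The farthest pair is (-5, 6)–(4, -3) with squared distance 162. The circle on this segment as diameter has centre (-0.5, 1.5) and r² = 162/4 = 40.5.
Check (-2, 2): distance² to centre = 2.5 ≤ 40.5, so it lies inside.
All remaining points lie in this disk, and no smaller disk contains both endpoints, so this is the minimum enclosing circle.
r = √(40.5) ≈ 6.364.

6.364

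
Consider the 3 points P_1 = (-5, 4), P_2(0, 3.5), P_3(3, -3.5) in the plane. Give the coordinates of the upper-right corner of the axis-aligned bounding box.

x-range [-5, 3], y-range [-3.5, 4].
The upper-right corner is (3, 4).

(3, 4)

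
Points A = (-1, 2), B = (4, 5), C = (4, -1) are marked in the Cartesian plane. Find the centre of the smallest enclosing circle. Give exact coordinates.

Side lengths²: AB² = 34, AC² = 34, BC² = 36.
Since BC² = 36 < 34 + 34 = 68, the triangle is acute, so the smallest enclosing circle is the circumcircle.
Circumcentre = (2.4, 2), r² = 11.56.
Centre = (2.4, 2).

(2.4, 2)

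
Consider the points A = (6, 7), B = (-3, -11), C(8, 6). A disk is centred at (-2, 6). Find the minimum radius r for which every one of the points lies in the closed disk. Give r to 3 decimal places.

17.029

The required radius is the distance from (-2, 6) to the farthest point.
Squared distances: 65, 290, 100.
Maximum is 290, attained at B.
r = √290 ≈ 17.029.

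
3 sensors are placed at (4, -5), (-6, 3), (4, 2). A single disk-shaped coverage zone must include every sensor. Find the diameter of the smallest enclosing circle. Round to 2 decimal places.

Call the three points A, B, C in the order given.
Side lengths²: AB² = 164, AC² = 49, BC² = 101.
Since AB² = 164 ≥ 101 + 49 = 150, the angle opposite AB is not acute, so the smallest enclosing circle has AB as diameter.
Centre = midpoint of AB = (-1, -1), r² = 164/4 = 41.
Diameter = 2r = 2√41 ≈ 12.81.

12.81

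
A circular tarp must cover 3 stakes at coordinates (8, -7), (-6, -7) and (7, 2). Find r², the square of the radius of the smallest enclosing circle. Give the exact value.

5125/81

Call the three points A, B, C in the order given.
Side lengths²: AB² = 196, AC² = 82, BC² = 250.
Since BC² = 250 < 196 + 82 = 278, the triangle is acute, so the smallest enclosing circle is the circumcircle.
Circumcentre = (1, -29/9), r² = 5125/81.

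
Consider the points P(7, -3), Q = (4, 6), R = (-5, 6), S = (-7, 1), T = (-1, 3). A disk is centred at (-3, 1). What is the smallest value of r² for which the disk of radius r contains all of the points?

The required radius is the distance from (-3, 1) to the farthest point.
Squared distances: 116, 74, 29, 16, 8.
Maximum is 116, attained at P.

116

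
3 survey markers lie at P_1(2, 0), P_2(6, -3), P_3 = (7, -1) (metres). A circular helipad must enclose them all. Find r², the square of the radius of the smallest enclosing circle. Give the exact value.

1625/242

Side lengths²: P_1P_2² = 25, P_1P_3² = 26, P_2P_3² = 5.
Since P_1P_3² = 26 < 25 + 5 = 30, the triangle is acute, so the smallest enclosing circle is the circumcircle.
Circumcentre = (97/22, -21/22), r² = 1625/242.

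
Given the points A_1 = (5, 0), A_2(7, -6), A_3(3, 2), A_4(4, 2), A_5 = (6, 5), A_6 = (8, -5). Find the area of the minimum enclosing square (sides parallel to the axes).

The bounding box has width 5 and height 11.
An axis-aligned square enclosing the set must have side ≥ max(width, height).
So the minimum side is max(5, 11) = 11.
Area = 11² = 121.

121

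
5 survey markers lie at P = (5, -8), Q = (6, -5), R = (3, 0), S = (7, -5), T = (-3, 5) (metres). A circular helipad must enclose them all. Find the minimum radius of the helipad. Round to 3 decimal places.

By Welzl's lemma the MEC is supported by two points (diametrically opposite) or three points (on a circumcircle).
The farthest pair is P–T with squared distance 233. The circle on this segment as diameter has centre (1, -1.5) and r² = 233/4 = 58.25.
Check Q: distance² to centre = 37.25 ≤ 58.25, so it lies inside.
All remaining points lie in this disk, and no smaller disk contains both endpoints, so this is the minimum enclosing circle.
r = √(58.25) ≈ 7.632.

7.632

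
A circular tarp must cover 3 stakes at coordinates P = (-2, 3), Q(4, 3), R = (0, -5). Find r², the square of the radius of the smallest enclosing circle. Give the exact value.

21.25

Side lengths²: PQ² = 36, PR² = 68, QR² = 80.
Since QR² = 80 < 68 + 36 = 104, the triangle is acute, so the smallest enclosing circle is the circumcircle.
Circumcentre = (1, -0.5), r² = 21.25.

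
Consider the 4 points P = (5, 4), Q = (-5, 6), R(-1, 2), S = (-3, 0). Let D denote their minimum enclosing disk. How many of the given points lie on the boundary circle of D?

3

A smallest enclosing disk is always determined by at most three of the input points on its boundary.
The minimum enclosing circle is determined by three boundary points: P, Q, S.
Their circumcentre is (-1/7, 30/7) with r² = 1300/49.
The farthest remaining point R is at distance² 292/49 ≤ 1300/49.
The points at distance exactly r from the centre are P, Q, S — 3 points.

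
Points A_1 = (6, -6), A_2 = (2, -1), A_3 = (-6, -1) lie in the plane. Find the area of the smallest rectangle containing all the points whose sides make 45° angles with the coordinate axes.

68

In coordinates u = x + y, v = x − y the rectangle is axis-aligned; the map (x,y)→(u,v) scales areas by 2.
u-values: 0, 1, -7; range = 1 − (-7) = 8.
v-values: 12, 3, -5; range = 12 − (-5) = 17.
Area = (8 × 17) / 2 = 68.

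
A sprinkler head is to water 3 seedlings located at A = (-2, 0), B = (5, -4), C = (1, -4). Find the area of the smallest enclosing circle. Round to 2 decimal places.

Side lengths²: AB² = 65, AC² = 25, BC² = 16.
Since AB² = 65 ≥ 25 + 16 = 41, the angle opposite AB is not acute, so the smallest enclosing circle has AB as diameter.
Centre = midpoint of AB = (1.5, -2), r² = 65/4 = 16.25.
Area = π·r² = π·16.25 ≈ 51.05.

51.05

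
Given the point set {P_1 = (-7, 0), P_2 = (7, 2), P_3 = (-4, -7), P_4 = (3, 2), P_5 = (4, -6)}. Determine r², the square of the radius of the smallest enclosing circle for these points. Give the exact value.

A smallest enclosing disk is always determined by at most three of the input points on its boundary.
The minimum enclosing circle is determined by three boundary points: P_1, P_2, P_3.
Their circumcentre is (15/52, -53/52) with r² = 73225/1352.
The farthest remaining point P_5 is at distance² 52165/1352 ≤ 73225/1352.

73225/1352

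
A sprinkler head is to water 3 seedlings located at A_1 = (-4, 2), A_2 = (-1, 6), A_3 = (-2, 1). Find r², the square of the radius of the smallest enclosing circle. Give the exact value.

Side lengths²: A_1A_2² = 25, A_1A_3² = 5, A_2A_3² = 26.
Since A_2A_3² = 26 < 25 + 5 = 30, the triangle is acute, so the smallest enclosing circle is the circumcircle.
Circumcentre = (-43/22, 79/22), r² = 1625/242.

1625/242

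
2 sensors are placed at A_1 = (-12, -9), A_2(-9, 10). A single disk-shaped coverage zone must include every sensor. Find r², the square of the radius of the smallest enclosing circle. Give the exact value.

The smallest circle enclosing two points has them as diameter endpoints.
Centre = midpoint = (-10.5, 0.5); r² = |A_1A_2|²/4 = 370/4 = 92.5.

92.5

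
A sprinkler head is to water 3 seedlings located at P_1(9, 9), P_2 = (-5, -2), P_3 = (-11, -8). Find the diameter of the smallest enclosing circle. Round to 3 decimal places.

Side lengths²: P_1P_2² = 317, P_1P_3² = 689, P_2P_3² = 72.
Since P_1P_3² = 689 ≥ 317 + 72 = 389, the angle opposite P_1P_3 is not acute, so the smallest enclosing circle has P_1P_3 as diameter.
Centre = midpoint of P_1P_3 = (-1, 0.5), r² = 689/4 = 172.25.
Diameter = 2r = 2√(172.25) ≈ 26.249.

26.249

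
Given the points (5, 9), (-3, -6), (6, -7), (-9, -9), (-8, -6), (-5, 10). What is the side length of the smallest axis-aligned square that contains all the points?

The bounding box has width 15 and height 19.
An axis-aligned square enclosing the set must have side ≥ max(width, height).
So the minimum side is max(15, 19) = 19.

19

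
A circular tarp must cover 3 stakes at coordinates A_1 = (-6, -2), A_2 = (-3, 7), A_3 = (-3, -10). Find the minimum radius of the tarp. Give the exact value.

8.5

Side lengths²: A_1A_2² = 90, A_1A_3² = 73, A_2A_3² = 289.
Since A_2A_3² = 289 ≥ 90 + 73 = 163, the angle opposite A_2A_3 is not acute, so the smallest enclosing circle has A_2A_3 as diameter.
Centre = midpoint of A_2A_3 = (-3, -1.5), r² = 289/4 = 72.25.
r = √(72.25) = 8.5.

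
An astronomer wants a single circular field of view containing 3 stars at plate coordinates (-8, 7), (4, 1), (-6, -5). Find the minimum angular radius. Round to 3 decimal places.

Call the three points A, B, C in the order given.
Side lengths²: AB² = 180, AC² = 148, BC² = 136.
Since AB² = 180 < 148 + 136 = 284, the triangle is acute, so the smallest enclosing circle is the circumcircle.
Circumcentre = (-35/11, 18/11), r² = 6290/121.
r = √(6290/121) ≈ 7.210.

7.210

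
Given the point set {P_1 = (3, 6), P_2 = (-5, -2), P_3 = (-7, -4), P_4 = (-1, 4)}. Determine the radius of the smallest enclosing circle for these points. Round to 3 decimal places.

The farthest pair is P_1–P_3 with squared distance 200. The circle on this segment as diameter has centre (-2, 1) and r² = 200/4 = 50.
Check P_2: distance² to centre = 18 ≤ 50, so it lies inside.
All remaining points lie in this disk, and no smaller disk contains both endpoints, so this is the minimum enclosing circle.
r = √50 ≈ 7.071.

7.071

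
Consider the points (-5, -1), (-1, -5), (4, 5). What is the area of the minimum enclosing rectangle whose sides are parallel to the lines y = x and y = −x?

60

In coordinates u = x + y, v = x − y the rectangle is axis-aligned; the map (x,y)→(u,v) scales areas by 2.
u-values: -6, -6, 9; range = 9 − (-6) = 15.
v-values: -4, 4, -1; range = 4 − (-4) = 8.
Area = (15 × 8) / 2 = 60.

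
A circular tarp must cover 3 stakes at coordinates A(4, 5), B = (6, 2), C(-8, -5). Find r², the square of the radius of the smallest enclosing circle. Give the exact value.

Side lengths²: AB² = 13, AC² = 244, BC² = 245.
Since BC² = 245 < 244 + 13 = 257, the triangle is acute, so the smallest enclosing circle is the circumcircle.
Circumcentre = (-1.375, -0.75), r² = 61.953125.

61.953125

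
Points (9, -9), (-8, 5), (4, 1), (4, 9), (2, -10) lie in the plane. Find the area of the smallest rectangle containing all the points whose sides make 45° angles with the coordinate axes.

In coordinates u = x + y, v = x − y the rectangle is axis-aligned; the map (x,y)→(u,v) scales areas by 2.
u-values: 0, -3, 5, 13, -8; range = 13 − (-8) = 21.
v-values: 18, -13, 3, -5, 12; range = 18 − (-13) = 31.
Area = (21 × 31) / 2 = 325.5.

325.5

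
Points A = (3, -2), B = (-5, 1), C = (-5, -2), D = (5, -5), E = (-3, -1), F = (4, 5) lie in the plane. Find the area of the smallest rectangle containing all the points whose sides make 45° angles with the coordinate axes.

In coordinates u = x + y, v = x − y the rectangle is axis-aligned; the map (x,y)→(u,v) scales areas by 2.
u-values: 1, -4, -7, 0, -4, 9; range = 9 − (-7) = 16.
v-values: 5, -6, -3, 10, -2, -1; range = 10 − (-6) = 16.
Area = (16 × 16) / 2 = 128.

128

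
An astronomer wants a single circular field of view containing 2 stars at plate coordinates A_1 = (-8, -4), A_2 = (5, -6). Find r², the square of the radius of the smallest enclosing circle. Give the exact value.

43.25

The smallest circle enclosing two points has them as diameter endpoints.
Centre = midpoint = (-1.5, -5); r² = |A_1A_2|²/4 = 173/4 = 43.25.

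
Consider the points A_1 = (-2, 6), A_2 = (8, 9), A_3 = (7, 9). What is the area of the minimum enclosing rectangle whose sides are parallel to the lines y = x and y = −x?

In coordinates u = x + y, v = x − y the rectangle is axis-aligned; the map (x,y)→(u,v) scales areas by 2.
u-values: 4, 17, 16; range = 17 − 4 = 13.
v-values: -8, -1, -2; range = -1 − (-8) = 7.
Area = (13 × 7) / 2 = 45.5.

45.5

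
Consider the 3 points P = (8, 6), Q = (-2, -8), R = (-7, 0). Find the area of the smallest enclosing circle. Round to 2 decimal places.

240.01

Side lengths²: PQ² = 296, PR² = 261, QR² = 89.
Since PQ² = 296 < 261 + 89 = 350, the triangle is acute, so the smallest enclosing circle is the circumcircle.
Circumcentre = (1.74, -0.1), r² = 76.3976.
Area = π·r² = π·76.3976 ≈ 240.01.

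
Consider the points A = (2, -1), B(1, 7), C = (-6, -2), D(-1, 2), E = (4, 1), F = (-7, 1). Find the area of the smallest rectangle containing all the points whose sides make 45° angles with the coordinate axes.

88

In coordinates u = x + y, v = x − y the rectangle is axis-aligned; the map (x,y)→(u,v) scales areas by 2.
u-values: 1, 8, -8, 1, 5, -6; range = 8 − (-8) = 16.
v-values: 3, -6, -4, -3, 3, -8; range = 3 − (-8) = 11.
Area = (16 × 11) / 2 = 88.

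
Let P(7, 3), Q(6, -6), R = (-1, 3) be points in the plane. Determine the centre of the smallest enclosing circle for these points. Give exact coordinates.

Side lengths²: PQ² = 82, PR² = 64, QR² = 130.
Since QR² = 130 < 82 + 64 = 146, the triangle is acute, so the smallest enclosing circle is the circumcircle.
Circumcentre = (3, -10/9), r² = 2665/81.
Centre = (3, -10/9).

(3, -10/9)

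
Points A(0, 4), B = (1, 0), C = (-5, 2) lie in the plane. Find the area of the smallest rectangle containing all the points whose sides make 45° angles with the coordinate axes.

28

In coordinates u = x + y, v = x − y the rectangle is axis-aligned; the map (x,y)→(u,v) scales areas by 2.
u-values: 4, 1, -3; range = 4 − (-3) = 7.
v-values: -4, 1, -7; range = 1 − (-7) = 8.
Area = (7 × 8) / 2 = 28.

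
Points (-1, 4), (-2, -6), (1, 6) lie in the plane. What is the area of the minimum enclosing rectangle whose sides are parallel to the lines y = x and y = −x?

67.5

In coordinates u = x + y, v = x − y the rectangle is axis-aligned; the map (x,y)→(u,v) scales areas by 2.
u-values: 3, -8, 7; range = 7 − (-8) = 15.
v-values: -5, 4, -5; range = 4 − (-5) = 9.
Area = (15 × 9) / 2 = 67.5.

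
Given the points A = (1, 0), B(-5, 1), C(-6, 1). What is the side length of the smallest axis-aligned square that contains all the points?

7

The bounding box has width 7 and height 1.
An axis-aligned square enclosing the set must have side ≥ max(width, height).
So the minimum side is max(7, 1) = 7.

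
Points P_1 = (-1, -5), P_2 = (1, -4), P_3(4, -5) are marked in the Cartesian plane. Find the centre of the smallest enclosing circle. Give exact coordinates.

(1.5, -5)

Side lengths²: P_1P_2² = 5, P_1P_3² = 25, P_2P_3² = 10.
Since P_1P_3² = 25 ≥ 10 + 5 = 15, the angle opposite P_1P_3 is not acute, so the smallest enclosing circle has P_1P_3 as diameter.
Centre = midpoint of P_1P_3 = (1.5, -5), r² = 25/4 = 6.25.
Centre = (1.5, -5).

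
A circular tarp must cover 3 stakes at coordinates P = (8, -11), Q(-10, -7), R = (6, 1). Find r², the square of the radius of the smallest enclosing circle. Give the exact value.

15725/169

Side lengths²: PQ² = 340, PR² = 148, QR² = 320.
Since PQ² = 340 < 320 + 148 = 468, the triangle is acute, so the smallest enclosing circle is the circumcircle.
Circumcentre = (-5/13, -81/13), r² = 15725/169.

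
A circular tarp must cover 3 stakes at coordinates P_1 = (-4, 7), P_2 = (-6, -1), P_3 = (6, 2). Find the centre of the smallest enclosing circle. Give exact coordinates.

Side lengths²: P_1P_2² = 68, P_1P_3² = 125, P_2P_3² = 153.
Since P_2P_3² = 153 < 125 + 68 = 193, the triangle is acute, so the smallest enclosing circle is the circumcircle.
Circumcentre = (-1/3, 11/6), r² = 1445/36.
Centre = (-1/3, 11/6).

(-1/3, 11/6)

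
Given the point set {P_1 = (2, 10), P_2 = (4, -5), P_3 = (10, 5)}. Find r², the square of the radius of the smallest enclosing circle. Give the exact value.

Side lengths²: P_1P_2² = 229, P_1P_3² = 89, P_2P_3² = 136.
Since P_1P_2² = 229 ≥ 136 + 89 = 225, the angle opposite P_1P_2 is not acute, so the smallest enclosing circle has P_1P_2 as diameter.
Centre = midpoint of P_1P_2 = (3, 2.5), r² = 229/4 = 57.25.

57.25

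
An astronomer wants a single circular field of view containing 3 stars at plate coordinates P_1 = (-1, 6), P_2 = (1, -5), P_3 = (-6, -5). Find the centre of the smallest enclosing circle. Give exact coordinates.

(-2.5, 1/22)

Side lengths²: P_1P_2² = 125, P_1P_3² = 146, P_2P_3² = 49.
Since P_1P_3² = 146 < 125 + 49 = 174, the triangle is acute, so the smallest enclosing circle is the circumcircle.
Circumcentre = (-2.5, 1/22), r² = 9125/242.
Centre = (-2.5, 1/22).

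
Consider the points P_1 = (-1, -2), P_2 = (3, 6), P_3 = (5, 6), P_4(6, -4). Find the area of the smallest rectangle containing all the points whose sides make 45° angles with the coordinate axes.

91

In coordinates u = x + y, v = x − y the rectangle is axis-aligned; the map (x,y)→(u,v) scales areas by 2.
u-values: -3, 9, 11, 2; range = 11 − (-3) = 14.
v-values: 1, -3, -1, 10; range = 10 − (-3) = 13.
Area = (14 × 13) / 2 = 91.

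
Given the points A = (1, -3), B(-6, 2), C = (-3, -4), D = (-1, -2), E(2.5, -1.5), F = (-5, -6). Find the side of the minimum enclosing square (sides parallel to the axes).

8.5

The bounding box has width 8.5 and height 8.
An axis-aligned square enclosing the set must have side ≥ max(width, height).
So the minimum side is max(8.5, 8) = 8.5.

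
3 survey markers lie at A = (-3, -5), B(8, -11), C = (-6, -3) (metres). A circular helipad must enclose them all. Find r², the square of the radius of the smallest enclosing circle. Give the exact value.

65

Side lengths²: AB² = 157, AC² = 13, BC² = 260.
Since BC² = 260 ≥ 157 + 13 = 170, the angle opposite BC is not acute, so the smallest enclosing circle has BC as diameter.
Centre = midpoint of BC = (1, -7), r² = 260/4 = 65.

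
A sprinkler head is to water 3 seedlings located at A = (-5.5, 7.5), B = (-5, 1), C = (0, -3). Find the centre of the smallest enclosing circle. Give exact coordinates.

Side lengths²: AB² = 42.5, AC² = 140.5, BC² = 41.
Since AC² = 140.5 ≥ 42.5 + 41 = 83.5, the angle opposite AC is not acute, so the smallest enclosing circle has AC as diameter.
Centre = midpoint of AC = (-2.75, 2.25), r² = 140.5/4 = 35.125.
Centre = (-2.75, 2.25).

(-2.75, 2.25)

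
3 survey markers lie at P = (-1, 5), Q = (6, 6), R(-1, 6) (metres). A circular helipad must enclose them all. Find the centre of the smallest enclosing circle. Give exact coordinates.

(2.5, 5.5)

Side lengths²: PQ² = 50, PR² = 1, QR² = 49.
Since PQ² = 50 ≥ 49 + 1 = 50, the angle opposite PQ is not acute, so the smallest enclosing circle has PQ as diameter.
Centre = midpoint of PQ = (2.5, 5.5), r² = 50/4 = 12.5.
Centre = (2.5, 5.5).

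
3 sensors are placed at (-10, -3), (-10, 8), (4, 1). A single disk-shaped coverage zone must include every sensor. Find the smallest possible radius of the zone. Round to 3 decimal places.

Call the three points A, B, C in the order given.
Side lengths²: AB² = 121, AC² = 212, BC² = 245.
Since BC² = 245 < 212 + 121 = 333, the triangle is acute, so the smallest enclosing circle is the circumcircle.
Circumcentre = (-4, 2.5), r² = 66.25.
r = √(66.25) ≈ 8.139.

8.139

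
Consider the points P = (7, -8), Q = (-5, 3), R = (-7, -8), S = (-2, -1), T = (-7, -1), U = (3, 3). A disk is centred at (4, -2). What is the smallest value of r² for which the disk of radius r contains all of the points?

The required radius is the distance from (4, -2) to the farthest point.
Squared distances: 45, 106, 157, 37, 122, 26.
Maximum is 157, attained at R.

157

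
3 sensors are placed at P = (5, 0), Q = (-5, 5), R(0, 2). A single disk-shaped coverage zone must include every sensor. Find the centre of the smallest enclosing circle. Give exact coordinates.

(0, 2.5)

Side lengths²: PQ² = 125, PR² = 29, QR² = 34.
Since PQ² = 125 ≥ 34 + 29 = 63, the angle opposite PQ is not acute, so the smallest enclosing circle has PQ as diameter.
Centre = midpoint of PQ = (0, 2.5), r² = 125/4 = 31.25.
Centre = (0, 2.5).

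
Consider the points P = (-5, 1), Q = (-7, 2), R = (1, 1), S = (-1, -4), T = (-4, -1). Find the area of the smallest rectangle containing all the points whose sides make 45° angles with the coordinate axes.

42

In coordinates u = x + y, v = x − y the rectangle is axis-aligned; the map (x,y)→(u,v) scales areas by 2.
u-values: -4, -5, 2, -5, -5; range = 2 − (-5) = 7.
v-values: -6, -9, 0, 3, -3; range = 3 − (-9) = 12.
Area = (7 × 12) / 2 = 42.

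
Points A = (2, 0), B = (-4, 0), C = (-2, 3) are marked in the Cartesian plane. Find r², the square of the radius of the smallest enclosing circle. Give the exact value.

325/36

Side lengths²: AB² = 36, AC² = 25, BC² = 13.
Since AB² = 36 < 25 + 13 = 38, the triangle is acute, so the smallest enclosing circle is the circumcircle.
Circumcentre = (-1, 1/6), r² = 325/36.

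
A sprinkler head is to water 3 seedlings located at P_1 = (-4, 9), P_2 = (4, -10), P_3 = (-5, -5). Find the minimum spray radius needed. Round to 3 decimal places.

10.308

Side lengths²: P_1P_2² = 425, P_1P_3² = 197, P_2P_3² = 106.
Since P_1P_2² = 425 ≥ 197 + 106 = 303, the angle opposite P_1P_2 is not acute, so the smallest enclosing circle has P_1P_2 as diameter.
Centre = midpoint of P_1P_2 = (0, -0.5), r² = 425/4 = 106.25.
r = √(106.25) ≈ 10.308.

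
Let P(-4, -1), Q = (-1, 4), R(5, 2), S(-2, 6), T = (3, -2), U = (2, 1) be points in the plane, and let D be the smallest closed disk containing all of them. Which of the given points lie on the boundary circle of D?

P, R, S

A smallest enclosing disk is always determined by at most three of the input points on its boundary.
The minimum enclosing circle is determined by three boundary points: P, R, S.
Their circumcentre is (5/38, 61/38) with r² = 17225/722.
The farthest remaining point T is at distance² 15325/722 ≤ 17225/722.
The points at distance exactly r from the centre are P, R, S — 3 points.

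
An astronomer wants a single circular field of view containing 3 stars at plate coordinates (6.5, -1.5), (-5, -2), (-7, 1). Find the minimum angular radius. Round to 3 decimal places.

Call the three points A, B, C in the order given.
Side lengths²: AB² = 132.5, AC² = 188.5, BC² = 13.
Since AC² = 188.5 ≥ 132.5 + 13 = 145.5, the angle opposite AC is not acute, so the smallest enclosing circle has AC as diameter.
Centre = midpoint of AC = (-0.25, -0.25), r² = 188.5/4 = 47.125.
r = √(47.125) ≈ 6.865.

6.865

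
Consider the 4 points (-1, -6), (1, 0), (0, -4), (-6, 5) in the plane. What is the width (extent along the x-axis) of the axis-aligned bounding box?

max x = 1, min x = -6, so width = 7.

7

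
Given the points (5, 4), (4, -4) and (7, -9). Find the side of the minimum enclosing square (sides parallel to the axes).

13

The bounding box has width 3 and height 13.
An axis-aligned square enclosing the set must have side ≥ max(width, height).
So the minimum side is max(3, 13) = 13.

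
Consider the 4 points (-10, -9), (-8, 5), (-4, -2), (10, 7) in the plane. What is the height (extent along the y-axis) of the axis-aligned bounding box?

16

max y = 7, min y = -9, so height = 16.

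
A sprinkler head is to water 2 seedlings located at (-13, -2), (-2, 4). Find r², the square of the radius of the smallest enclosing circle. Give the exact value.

39.25

The smallest circle enclosing two points has them as diameter endpoints.
Centre = midpoint = (-7.5, 1); r² = |(-13, -2)−(-2, 4)|²/4 = 157/4 = 39.25.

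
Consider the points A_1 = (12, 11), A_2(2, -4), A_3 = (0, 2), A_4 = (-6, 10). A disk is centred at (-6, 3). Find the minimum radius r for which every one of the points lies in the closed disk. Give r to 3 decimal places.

The required radius is the distance from (-6, 3) to the farthest point.
Squared distances: 388, 113, 37, 49.
Maximum is 388, attained at A_1.
r = √388 ≈ 19.698.

19.698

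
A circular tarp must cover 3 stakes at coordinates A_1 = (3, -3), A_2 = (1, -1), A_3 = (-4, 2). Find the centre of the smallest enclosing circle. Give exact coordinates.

Side lengths²: A_1A_2² = 8, A_1A_3² = 74, A_2A_3² = 34.
Since A_1A_3² = 74 ≥ 34 + 8 = 42, the angle opposite A_1A_3 is not acute, so the smallest enclosing circle has A_1A_3 as diameter.
Centre = midpoint of A_1A_3 = (-0.5, -0.5), r² = 74/4 = 18.5.
Centre = (-0.5, -0.5).

(-0.5, -0.5)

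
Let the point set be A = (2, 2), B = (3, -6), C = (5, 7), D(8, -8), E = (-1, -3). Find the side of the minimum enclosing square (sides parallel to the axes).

The bounding box has width 9 and height 15.
An axis-aligned square enclosing the set must have side ≥ max(width, height).
So the minimum side is max(9, 15) = 15.

15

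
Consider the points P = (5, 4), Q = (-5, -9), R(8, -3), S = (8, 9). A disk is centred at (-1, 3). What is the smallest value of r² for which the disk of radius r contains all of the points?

160

The required radius is the distance from (-1, 3) to the farthest point.
Squared distances: 37, 160, 117, 117.
Maximum is 160, attained at Q.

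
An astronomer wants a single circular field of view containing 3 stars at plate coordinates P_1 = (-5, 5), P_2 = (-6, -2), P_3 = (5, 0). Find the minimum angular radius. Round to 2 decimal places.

Side lengths²: P_1P_2² = 50, P_1P_3² = 125, P_2P_3² = 125.
Since P_2P_3² = 125 < 125 + 50 = 175, the triangle is acute, so the smallest enclosing circle is the circumcircle.
Circumcentre = (-5/6, 5/6), r² = 625/18.
r = √(625/18) ≈ 5.89.

5.89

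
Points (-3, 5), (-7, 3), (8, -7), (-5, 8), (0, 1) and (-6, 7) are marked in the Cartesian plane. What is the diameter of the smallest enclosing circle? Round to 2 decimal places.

By Welzl's lemma the MEC is supported by two points (diametrically opposite) or three points (on a circumcircle).
The farthest pair is (8, -7)–(-5, 8) with squared distance 394. The circle on this segment as diameter has centre (1.5, 0.5) and r² = 394/4 = 98.5.
Check (-3, 5): distance² to centre = 40.5 ≤ 98.5, so it lies inside.
All remaining points lie in this disk, and no smaller disk contains both endpoints, so this is the minimum enclosing circle.
Diameter = 2r = 2√(98.5) ≈ 19.85.

19.85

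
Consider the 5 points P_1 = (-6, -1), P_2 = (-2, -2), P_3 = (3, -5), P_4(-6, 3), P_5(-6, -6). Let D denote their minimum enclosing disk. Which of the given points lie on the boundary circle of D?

P_3, P_4, P_5

A smallest enclosing disk is always determined by at most three of the input points on its boundary.
The minimum enclosing circle is determined by three boundary points: P_3, P_4, P_5.
Their circumcentre is (-35/18, -1.5) with r² = 5945/162.
The farthest remaining point P_1 is at distance² 2705/162 ≤ 5945/162.
The points at distance exactly r from the centre are P_3, P_4, P_5 — 3 points.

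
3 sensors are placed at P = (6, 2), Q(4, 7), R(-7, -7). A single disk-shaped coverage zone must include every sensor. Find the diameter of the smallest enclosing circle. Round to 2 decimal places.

Side lengths²: PQ² = 29, PR² = 250, QR² = 317.
Since QR² = 317 ≥ 250 + 29 = 279, the angle opposite QR is not acute, so the smallest enclosing circle has QR as diameter.
Centre = midpoint of QR = (-1.5, 0), r² = 317/4 = 79.25.
Diameter = 2r = 2√(79.25) ≈ 17.80.

17.80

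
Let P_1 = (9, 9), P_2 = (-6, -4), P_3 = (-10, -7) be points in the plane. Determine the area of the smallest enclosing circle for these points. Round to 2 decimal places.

Side lengths²: P_1P_2² = 394, P_1P_3² = 617, P_2P_3² = 25.
Since P_1P_3² = 617 ≥ 394 + 25 = 419, the angle opposite P_1P_3 is not acute, so the smallest enclosing circle has P_1P_3 as diameter.
Centre = midpoint of P_1P_3 = (-0.5, 1), r² = 617/4 = 154.25.
Area = π·r² = π·154.25 ≈ 484.59.

484.59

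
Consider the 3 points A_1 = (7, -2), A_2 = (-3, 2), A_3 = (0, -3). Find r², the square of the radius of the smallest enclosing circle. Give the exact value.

Side lengths²: A_1A_2² = 116, A_1A_3² = 50, A_2A_3² = 34.
Since A_1A_2² = 116 ≥ 50 + 34 = 84, the angle opposite A_1A_2 is not acute, so the smallest enclosing circle has A_1A_2 as diameter.
Centre = midpoint of A_1A_2 = (2, 0), r² = 116/4 = 29.

29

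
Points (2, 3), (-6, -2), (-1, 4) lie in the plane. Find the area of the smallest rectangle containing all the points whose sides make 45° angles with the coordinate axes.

26

In coordinates u = x + y, v = x − y the rectangle is axis-aligned; the map (x,y)→(u,v) scales areas by 2.
u-values: 5, -8, 3; range = 5 − (-8) = 13.
v-values: -1, -4, -5; range = -1 − (-5) = 4.
Area = (13 × 4) / 2 = 26.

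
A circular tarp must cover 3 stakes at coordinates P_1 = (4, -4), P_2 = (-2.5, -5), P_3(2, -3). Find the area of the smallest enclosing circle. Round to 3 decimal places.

33.968

Side lengths²: P_1P_2² = 43.25, P_1P_3² = 5, P_2P_3² = 24.25.
Since P_1P_2² = 43.25 ≥ 24.25 + 5 = 29.25, the angle opposite P_1P_2 is not acute, so the smallest enclosing circle has P_1P_2 as diameter.
Centre = midpoint of P_1P_2 = (0.75, -4.5), r² = 43.25/4 = 10.8125.
Area = π·r² = π·10.8125 ≈ 33.968.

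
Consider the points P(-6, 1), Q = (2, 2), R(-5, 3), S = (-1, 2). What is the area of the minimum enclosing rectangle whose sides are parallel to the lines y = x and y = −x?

In coordinates u = x + y, v = x − y the rectangle is axis-aligned; the map (x,y)→(u,v) scales areas by 2.
u-values: -5, 4, -2, 1; range = 4 − (-5) = 9.
v-values: -7, 0, -8, -3; range = 0 − (-8) = 8.
Area = (9 × 8) / 2 = 36.

36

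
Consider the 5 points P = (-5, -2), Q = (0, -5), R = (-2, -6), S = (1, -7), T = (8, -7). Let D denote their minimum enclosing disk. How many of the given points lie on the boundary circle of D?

The farthest pair is P–T with squared distance 194. The circle on this segment as diameter has centre (1.5, -4.5) and r² = 194/4 = 48.5.
Check Q: distance² to centre = 2.5 ≤ 48.5, so it lies inside.
All remaining points lie in this disk, and no smaller disk contains both endpoints, so this is the minimum enclosing circle.
The points at distance exactly r from the centre are P, T — 2 points.

2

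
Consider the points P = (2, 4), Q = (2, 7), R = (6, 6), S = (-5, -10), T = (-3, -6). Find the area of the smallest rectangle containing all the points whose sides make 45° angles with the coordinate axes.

135

In coordinates u = x + y, v = x − y the rectangle is axis-aligned; the map (x,y)→(u,v) scales areas by 2.
u-values: 6, 9, 12, -15, -9; range = 12 − (-15) = 27.
v-values: -2, -5, 0, 5, 3; range = 5 − (-5) = 10.
Area = (27 × 10) / 2 = 135.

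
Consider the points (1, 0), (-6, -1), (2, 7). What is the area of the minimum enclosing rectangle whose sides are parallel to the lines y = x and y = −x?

In coordinates u = x + y, v = x − y the rectangle is axis-aligned; the map (x,y)→(u,v) scales areas by 2.
u-values: 1, -7, 9; range = 9 − (-7) = 16.
v-values: 1, -5, -5; range = 1 − (-5) = 6.
Area = (16 × 6) / 2 = 48.

48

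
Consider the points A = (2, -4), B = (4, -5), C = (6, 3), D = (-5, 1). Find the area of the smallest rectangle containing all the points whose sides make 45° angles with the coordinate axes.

97.5

In coordinates u = x + y, v = x − y the rectangle is axis-aligned; the map (x,y)→(u,v) scales areas by 2.
u-values: -2, -1, 9, -4; range = 9 − (-4) = 13.
v-values: 6, 9, 3, -6; range = 9 − (-6) = 15.
Area = (13 × 15) / 2 = 97.5.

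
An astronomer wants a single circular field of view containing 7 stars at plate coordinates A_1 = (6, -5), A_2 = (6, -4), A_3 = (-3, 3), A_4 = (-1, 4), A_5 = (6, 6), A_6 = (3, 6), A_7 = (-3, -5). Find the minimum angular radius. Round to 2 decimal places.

7.11

The farthest pair is A_5–A_7 with squared distance 202. The circle on this segment as diameter has centre (1.5, 0.5) and r² = 202/4 = 50.5.
Check A_1: distance² to centre = 50.5 ≤ 50.5, so it lies inside.
All remaining points lie in this disk, and no smaller disk contains both endpoints, so this is the minimum enclosing circle.
r = √(50.5) ≈ 7.11.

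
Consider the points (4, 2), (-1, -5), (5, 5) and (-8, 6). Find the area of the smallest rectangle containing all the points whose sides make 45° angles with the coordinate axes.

144

In coordinates u = x + y, v = x − y the rectangle is axis-aligned; the map (x,y)→(u,v) scales areas by 2.
u-values: 6, -6, 10, -2; range = 10 − (-6) = 16.
v-values: 2, 4, 0, -14; range = 4 − (-14) = 18.
Area = (16 × 18) / 2 = 144.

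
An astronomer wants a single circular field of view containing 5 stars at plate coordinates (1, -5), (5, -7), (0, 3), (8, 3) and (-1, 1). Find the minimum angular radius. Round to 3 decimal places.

A smallest enclosing disk is always determined by at most three of the input points on its boundary.
The minimum enclosing circle is determined by three boundary points: (5, -7), (0, 3), (8, 3).
Their circumcentre is (4, -1.25) with r² = 34.0625.
The farthest remaining point (-1, 1) is at distance² 30.0625 ≤ 34.0625.
r = √(34.0625) ≈ 5.836.

5.836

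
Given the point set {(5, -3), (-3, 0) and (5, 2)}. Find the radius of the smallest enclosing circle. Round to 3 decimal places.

4.403

Call the three points A, B, C in the order given.
Side lengths²: AB² = 73, AC² = 25, BC² = 68.
Since AB² = 73 < 68 + 25 = 93, the triangle is acute, so the smallest enclosing circle is the circumcircle.
Circumcentre = (1.375, -0.5), r² = 19.390625.
r = √(19.390625) ≈ 4.403.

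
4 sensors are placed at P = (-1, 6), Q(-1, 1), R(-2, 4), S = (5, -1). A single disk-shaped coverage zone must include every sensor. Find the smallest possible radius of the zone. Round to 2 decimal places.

A smallest enclosing disk is always determined by at most three of the input points on its boundary.
The farthest pair is P–S with squared distance 85. The circle on this segment as diameter has centre (2, 2.5) and r² = 85/4 = 21.25.
Check Q: distance² to centre = 11.25 ≤ 21.25, so it lies inside.
All remaining points lie in this disk, and no smaller disk contains both endpoints, so this is the minimum enclosing circle.
r = √(21.25) ≈ 4.61.

4.61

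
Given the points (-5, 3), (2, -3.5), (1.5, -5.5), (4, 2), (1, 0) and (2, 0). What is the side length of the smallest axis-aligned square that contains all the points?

The bounding box has width 9 and height 8.5.
An axis-aligned square enclosing the set must have side ≥ max(width, height).
So the minimum side is max(9, 8.5) = 9.

9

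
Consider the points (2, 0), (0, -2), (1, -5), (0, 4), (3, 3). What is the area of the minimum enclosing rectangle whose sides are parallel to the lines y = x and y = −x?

50

In coordinates u = x + y, v = x − y the rectangle is axis-aligned; the map (x,y)→(u,v) scales areas by 2.
u-values: 2, -2, -4, 4, 6; range = 6 − (-4) = 10.
v-values: 2, 2, 6, -4, 0; range = 6 − (-4) = 10.
Area = (10 × 10) / 2 = 50.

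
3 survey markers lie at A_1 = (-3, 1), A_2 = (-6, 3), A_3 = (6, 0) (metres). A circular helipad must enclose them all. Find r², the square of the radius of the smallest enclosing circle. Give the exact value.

Side lengths²: A_1A_2² = 13, A_1A_3² = 82, A_2A_3² = 153.
Since A_2A_3² = 153 ≥ 82 + 13 = 95, the angle opposite A_2A_3 is not acute, so the smallest enclosing circle has A_2A_3 as diameter.
Centre = midpoint of A_2A_3 = (0, 1.5), r² = 153/4 = 38.25.

38.25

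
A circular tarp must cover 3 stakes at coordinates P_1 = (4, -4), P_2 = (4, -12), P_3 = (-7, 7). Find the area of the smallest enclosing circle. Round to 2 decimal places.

378.56

Side lengths²: P_1P_2² = 64, P_1P_3² = 242, P_2P_3² = 482.
Since P_2P_3² = 482 ≥ 242 + 64 = 306, the angle opposite P_2P_3 is not acute, so the smallest enclosing circle has P_2P_3 as diameter.
Centre = midpoint of P_2P_3 = (-1.5, -2.5), r² = 482/4 = 120.5.
Area = π·r² = π·120.5 ≈ 378.56.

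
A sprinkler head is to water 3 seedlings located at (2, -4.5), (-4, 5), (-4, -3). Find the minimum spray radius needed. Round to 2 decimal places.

Call the three points A, B, C in the order given.
Side lengths²: AB² = 126.25, AC² = 38.25, BC² = 64.
Since AB² = 126.25 ≥ 64 + 38.25 = 102.25, the angle opposite AB is not acute, so the smallest enclosing circle has AB as diameter.
Centre = midpoint of AB = (-1, 0.25), r² = 126.25/4 = 31.5625.
r = √(31.5625) ≈ 5.62.

5.62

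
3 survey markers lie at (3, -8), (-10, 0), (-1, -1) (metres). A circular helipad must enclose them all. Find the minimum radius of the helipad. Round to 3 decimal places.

7.632

Call the three points A, B, C in the order given.
Side lengths²: AB² = 233, AC² = 65, BC² = 82.
Since AB² = 233 ≥ 82 + 65 = 147, the angle opposite AB is not acute, so the smallest enclosing circle has AB as diameter.
Centre = midpoint of AB = (-3.5, -4), r² = 233/4 = 58.25.
r = √(58.25) ≈ 7.632.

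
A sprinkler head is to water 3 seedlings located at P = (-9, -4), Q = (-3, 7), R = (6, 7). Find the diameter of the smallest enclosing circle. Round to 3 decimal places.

Side lengths²: PQ² = 157, PR² = 346, QR² = 81.
Since PR² = 346 ≥ 157 + 81 = 238, the angle opposite PR is not acute, so the smallest enclosing circle has PR as diameter.
Centre = midpoint of PR = (-1.5, 1.5), r² = 346/4 = 86.5.
Diameter = 2r = 2√(86.5) ≈ 18.601.

18.601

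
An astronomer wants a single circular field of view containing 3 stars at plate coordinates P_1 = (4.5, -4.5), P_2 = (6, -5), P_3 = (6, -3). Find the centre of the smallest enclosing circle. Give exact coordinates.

(5.5, -4)

Side lengths²: P_1P_2² = 2.5, P_1P_3² = 4.5, P_2P_3² = 4.
Since P_1P_3² = 4.5 < 4 + 2.5 = 6.5, the triangle is acute, so the smallest enclosing circle is the circumcircle.
Circumcentre = (5.5, -4), r² = 1.25.
Centre = (5.5, -4).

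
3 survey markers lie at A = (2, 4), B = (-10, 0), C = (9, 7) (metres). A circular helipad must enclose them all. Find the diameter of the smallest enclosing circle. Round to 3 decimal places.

20.248

Side lengths²: AB² = 160, AC² = 58, BC² = 410.
Since BC² = 410 ≥ 160 + 58 = 218, the angle opposite BC is not acute, so the smallest enclosing circle has BC as diameter.
Centre = midpoint of BC = (-0.5, 3.5), r² = 410/4 = 102.5.
Diameter = 2r = 2√(102.5) ≈ 20.248.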